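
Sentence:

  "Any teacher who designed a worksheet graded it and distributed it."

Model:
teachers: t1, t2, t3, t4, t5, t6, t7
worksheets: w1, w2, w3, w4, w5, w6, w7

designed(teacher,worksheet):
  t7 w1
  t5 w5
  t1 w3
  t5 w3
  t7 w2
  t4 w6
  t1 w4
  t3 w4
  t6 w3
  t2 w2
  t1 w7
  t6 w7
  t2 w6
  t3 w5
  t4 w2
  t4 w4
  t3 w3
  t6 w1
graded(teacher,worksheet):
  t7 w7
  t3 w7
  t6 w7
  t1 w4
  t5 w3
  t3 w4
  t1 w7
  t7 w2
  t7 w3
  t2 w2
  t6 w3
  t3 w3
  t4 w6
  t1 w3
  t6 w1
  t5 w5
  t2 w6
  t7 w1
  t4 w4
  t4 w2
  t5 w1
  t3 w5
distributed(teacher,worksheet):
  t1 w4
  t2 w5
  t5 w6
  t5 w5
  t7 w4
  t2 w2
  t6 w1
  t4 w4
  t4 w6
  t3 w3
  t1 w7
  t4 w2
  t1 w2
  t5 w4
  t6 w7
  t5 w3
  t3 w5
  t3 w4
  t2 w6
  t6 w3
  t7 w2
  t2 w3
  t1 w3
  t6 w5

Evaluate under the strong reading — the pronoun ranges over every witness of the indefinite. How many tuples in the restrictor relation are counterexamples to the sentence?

"it" takes "a worksheet" as antecedent — a donkey pronoun bound across the clause boundary.
Strong reading: for every (t,w) with designed(t,w), graded(t,w) ∧ distributed(t,w).
Restrictor pairs: (t1,w3) ✓  (t1,w4) ✓  (t1,w7) ✓  (t2,w2) ✓  (t2,w6) ✓  (t3,w3) ✓  (t3,w4) ✓  (t3,w5) ✓  (t4,w2) ✓  (t4,w4) ✓  (t4,w6) ✓  (t5,w3) ✓  (t5,w5) ✓  (t6,w1) ✓  (t6,w3) ✓  (t6,w7) ✓  (t7,w1) ✗  (t7,w2) ✓
Counterexamples (restrictor pairs failing the scope): 1.

1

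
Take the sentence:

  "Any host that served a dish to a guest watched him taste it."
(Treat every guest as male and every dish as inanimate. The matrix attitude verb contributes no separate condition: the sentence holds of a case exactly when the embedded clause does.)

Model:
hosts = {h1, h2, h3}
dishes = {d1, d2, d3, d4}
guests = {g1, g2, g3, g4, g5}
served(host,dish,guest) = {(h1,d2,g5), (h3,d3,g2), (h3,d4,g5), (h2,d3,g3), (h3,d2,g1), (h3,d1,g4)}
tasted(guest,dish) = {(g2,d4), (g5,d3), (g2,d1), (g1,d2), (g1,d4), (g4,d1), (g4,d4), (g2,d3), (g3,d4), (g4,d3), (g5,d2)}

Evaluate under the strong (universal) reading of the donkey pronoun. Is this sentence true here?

"him" takes "a guest" as antecedent and "it" takes "a dish"; both are donkey pronouns co-varying with the restrictor.
Strong reading: for every (h,d,g) with served(h,d,g), tasted(g,d).
Restrictor triples: (h1,d2,g5)→tasted(g5,d2) ✓  (h2,d3,g3)→tasted(g3,d3) ✗  (h3,d1,g4)→tasted(g4,d1) ✓  (h3,d2,g1)→tasted(g1,d2) ✓  (h3,d3,g2)→tasted(g2,d3) ✓  (h3,d4,g5)→tasted(g5,d4) ✗
Counterexample: (h2,d3,g3) — tasted(g3,d3) does not hold.

False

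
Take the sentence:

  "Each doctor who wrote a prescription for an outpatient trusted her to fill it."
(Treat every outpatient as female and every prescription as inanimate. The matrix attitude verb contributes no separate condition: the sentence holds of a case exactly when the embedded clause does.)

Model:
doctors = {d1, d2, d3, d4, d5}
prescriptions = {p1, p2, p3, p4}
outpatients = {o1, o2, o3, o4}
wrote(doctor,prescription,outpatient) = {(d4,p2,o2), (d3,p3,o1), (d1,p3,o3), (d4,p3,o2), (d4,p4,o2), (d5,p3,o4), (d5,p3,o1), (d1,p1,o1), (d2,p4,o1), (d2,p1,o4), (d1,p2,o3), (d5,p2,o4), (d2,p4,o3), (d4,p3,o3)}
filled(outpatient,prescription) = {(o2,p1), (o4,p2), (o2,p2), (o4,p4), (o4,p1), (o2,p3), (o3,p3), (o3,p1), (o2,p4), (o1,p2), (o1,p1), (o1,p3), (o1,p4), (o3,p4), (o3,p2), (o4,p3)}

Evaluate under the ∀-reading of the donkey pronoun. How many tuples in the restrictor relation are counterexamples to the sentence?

0

"her" takes "an outpatient" as antecedent and "it" takes "a prescription"; both are donkey pronouns co-varying with the restrictor.
Strong reading: for every (d,p,o) with wrote(d,p,o), filled(o,p).
Restrictor triples: (d1,p1,o1)→filled(o1,p1) ✓  (d1,p2,o3)→filled(o3,p2) ✓  (d1,p3,o3)→filled(o3,p3) ✓  (d2,p1,o4)→filled(o4,p1) ✓  (d2,p4,o1)→filled(o1,p4) ✓  (d2,p4,o3)→filled(o3,p4) ✓  (d3,p3,o1)→filled(o1,p3) ✓  (d4,p2,o2)→filled(o2,p2) ✓  (d4,p3,o2)→filled(o2,p3) ✓  (d4,p3,o3)→filled(o3,p3) ✓  (d4,p4,o2)→filled(o2,p4) ✓  (d5,p2,o4)→filled(o4,p2) ✓  (d5,p3,o1)→filled(o1,p3) ✓  (d5,p3,o4)→filled(o4,p3) ✓
Counterexamples (restrictor triples failing the scope): 0.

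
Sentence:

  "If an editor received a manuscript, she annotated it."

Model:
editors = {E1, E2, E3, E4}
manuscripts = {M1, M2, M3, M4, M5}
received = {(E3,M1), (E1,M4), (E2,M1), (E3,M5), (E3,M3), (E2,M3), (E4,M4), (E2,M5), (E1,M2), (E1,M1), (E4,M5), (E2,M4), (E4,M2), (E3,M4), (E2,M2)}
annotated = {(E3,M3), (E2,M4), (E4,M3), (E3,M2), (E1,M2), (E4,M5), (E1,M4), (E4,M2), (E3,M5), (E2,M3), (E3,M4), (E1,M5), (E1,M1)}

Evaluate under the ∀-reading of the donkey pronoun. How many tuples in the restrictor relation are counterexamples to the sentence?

"it" takes "a manuscript" as antecedent — a donkey pronoun bound across the clause boundary.
Strong reading: for every (e,m) with received(e,m), annotated(e,m).
Restrictor pairs: (E1,M1) ✓  (E1,M2) ✓  (E1,M4) ✓  (E2,M1) ✗  (E2,M2) ✗  (E2,M3) ✓  (E2,M4) ✓  (E2,M5) ✗  (E3,M1) ✗  (E3,M3) ✓  (E3,M4) ✓  (E3,M5) ✓  (E4,M2) ✓  (E4,M4) ✗  (E4,M5) ✓
Counterexamples (restrictor pairs failing the scope): 5.

5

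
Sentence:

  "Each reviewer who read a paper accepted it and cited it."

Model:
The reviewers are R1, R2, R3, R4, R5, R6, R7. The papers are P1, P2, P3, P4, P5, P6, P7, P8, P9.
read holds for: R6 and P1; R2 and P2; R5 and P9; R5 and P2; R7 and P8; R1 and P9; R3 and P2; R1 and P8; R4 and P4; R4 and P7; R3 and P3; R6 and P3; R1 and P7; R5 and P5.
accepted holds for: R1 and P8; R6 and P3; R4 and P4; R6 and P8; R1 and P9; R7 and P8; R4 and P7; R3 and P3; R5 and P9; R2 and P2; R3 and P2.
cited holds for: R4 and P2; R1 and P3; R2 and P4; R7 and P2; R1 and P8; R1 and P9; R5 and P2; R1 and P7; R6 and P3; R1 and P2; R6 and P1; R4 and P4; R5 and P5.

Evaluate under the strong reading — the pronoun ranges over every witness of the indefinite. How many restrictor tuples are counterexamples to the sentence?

10

"it" takes "a paper" as antecedent — a donkey pronoun bound across the clause boundary.
Strong reading: for every (r,p) with read(r,p), accepted(r,p) ∧ cited(r,p).
Restrictor pairs: (R1,P7) ✗  (R1,P8) ✓  (R1,P9) ✓  (R2,P2) ✗  (R3,P2) ✗  (R3,P3) ✗  (R4,P4) ✓  (R4,P7) ✗  (R5,P2) ✗  (R5,P5) ✗  (R5,P9) ✗  (R6,P1) ✗  (R6,P3) ✓  (R7,P8) ✗
Counterexamples (restrictor pairs failing the scope): 10.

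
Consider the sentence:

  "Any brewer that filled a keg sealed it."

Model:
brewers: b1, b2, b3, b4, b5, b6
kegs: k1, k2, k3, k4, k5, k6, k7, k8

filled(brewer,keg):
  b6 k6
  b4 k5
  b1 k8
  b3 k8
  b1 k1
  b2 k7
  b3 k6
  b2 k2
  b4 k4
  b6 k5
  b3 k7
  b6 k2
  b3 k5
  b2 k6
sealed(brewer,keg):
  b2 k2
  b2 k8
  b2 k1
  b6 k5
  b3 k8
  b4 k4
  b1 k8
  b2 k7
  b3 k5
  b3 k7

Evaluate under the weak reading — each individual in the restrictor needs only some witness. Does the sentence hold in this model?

"it" takes "a keg" as antecedent — a donkey pronoun bound across the clause boundary.
Weak reading: every brewer b with some filled-keg has at least one filled-keg k such that sealed(b,k).
Per brewer: b1:✓  b2:✓  b3:✓  b4:✓  b6:✓
Every brewer in the restrictor has a witness.

True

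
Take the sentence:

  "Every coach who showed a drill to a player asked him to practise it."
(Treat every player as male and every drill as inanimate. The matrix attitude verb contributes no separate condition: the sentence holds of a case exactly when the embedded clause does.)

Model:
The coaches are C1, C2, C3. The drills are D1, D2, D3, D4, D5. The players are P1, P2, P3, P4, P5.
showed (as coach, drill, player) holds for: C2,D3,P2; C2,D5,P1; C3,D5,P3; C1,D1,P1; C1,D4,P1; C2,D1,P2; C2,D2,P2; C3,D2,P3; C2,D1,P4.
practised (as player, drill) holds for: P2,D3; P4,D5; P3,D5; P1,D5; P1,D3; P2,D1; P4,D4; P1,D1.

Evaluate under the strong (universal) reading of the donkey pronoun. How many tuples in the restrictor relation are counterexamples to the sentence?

4

"him" takes "a player" as antecedent and "it" takes "a drill"; both are donkey pronouns co-varying with the restrictor.
Strong reading: for every (c,d,p) with showed(c,d,p), practised(p,d).
Restrictor triples: (C1,D1,P1)→practised(P1,D1) ✓  (C1,D4,P1)→practised(P1,D4) ✗  (C2,D1,P2)→practised(P2,D1) ✓  (C2,D1,P4)→practised(P4,D1) ✗  (C2,D2,P2)→practised(P2,D2) ✗  (C2,D3,P2)→practised(P2,D3) ✓  (C2,D5,P1)→practised(P1,D5) ✓  (C3,D2,P3)→practised(P3,D2) ✗  (C3,D5,P3)→practised(P3,D5) ✓
Counterexamples (restrictor triples failing the scope): 4.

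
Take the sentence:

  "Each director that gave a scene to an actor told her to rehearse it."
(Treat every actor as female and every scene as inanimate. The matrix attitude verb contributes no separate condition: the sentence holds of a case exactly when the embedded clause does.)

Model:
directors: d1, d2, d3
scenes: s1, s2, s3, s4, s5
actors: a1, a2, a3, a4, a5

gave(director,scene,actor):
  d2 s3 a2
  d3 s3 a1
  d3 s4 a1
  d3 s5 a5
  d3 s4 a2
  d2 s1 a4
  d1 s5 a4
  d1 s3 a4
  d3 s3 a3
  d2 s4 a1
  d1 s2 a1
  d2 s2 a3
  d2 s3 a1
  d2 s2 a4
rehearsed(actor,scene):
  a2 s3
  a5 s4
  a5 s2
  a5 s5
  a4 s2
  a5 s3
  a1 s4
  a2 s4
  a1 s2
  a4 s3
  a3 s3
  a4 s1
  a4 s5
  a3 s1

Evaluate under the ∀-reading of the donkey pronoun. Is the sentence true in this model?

"her" takes "an actor" as antecedent and "it" takes "a scene"; both are donkey pronouns co-varying with the restrictor.
Strong reading: for every (d,s,a) with gave(d,s,a), rehearsed(a,s).
Restrictor triples: (d1,s2,a1)→rehearsed(a1,s2) ✓  (d1,s3,a4)→rehearsed(a4,s3) ✓  (d1,s5,a4)→rehearsed(a4,s5) ✓  (d2,s1,a4)→rehearsed(a4,s1) ✓  (d2,s2,a3)→rehearsed(a3,s2) ✗  (d2,s2,a4)→rehearsed(a4,s2) ✓  (d2,s3,a1)→rehearsed(a1,s3) ✗  (d2,s3,a2)→rehearsed(a2,s3) ✓  (d2,s4,a1)→rehearsed(a1,s4) ✓  (d3,s3,a1)→rehearsed(a1,s3) ✗  (d3,s3,a3)→rehearsed(a3,s3) ✓  (d3,s4,a1)→rehearsed(a1,s4) ✓  (d3,s4,a2)→rehearsed(a2,s4) ✓  (d3,s5,a5)→rehearsed(a5,s5) ✓
Counterexample: (d2,s2,a3) — rehearsed(a3,s2) does not hold.

False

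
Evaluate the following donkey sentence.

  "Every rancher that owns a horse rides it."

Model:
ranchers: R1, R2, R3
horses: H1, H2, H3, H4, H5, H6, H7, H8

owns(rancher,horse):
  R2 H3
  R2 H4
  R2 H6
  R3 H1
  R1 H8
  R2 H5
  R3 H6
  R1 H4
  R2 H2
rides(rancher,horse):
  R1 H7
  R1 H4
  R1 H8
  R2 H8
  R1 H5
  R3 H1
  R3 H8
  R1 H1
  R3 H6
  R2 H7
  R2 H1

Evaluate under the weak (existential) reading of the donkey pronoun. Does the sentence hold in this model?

"it" takes "a horse" as antecedent — a donkey pronoun bound across the clause boundary.
Weak reading: every rancher r with some owns-horse has at least one owns-horse h such that rides(r,h).
Per rancher: R1:✓  R2:✗  R3:✓
R2 has no witness among its owns-horses.

False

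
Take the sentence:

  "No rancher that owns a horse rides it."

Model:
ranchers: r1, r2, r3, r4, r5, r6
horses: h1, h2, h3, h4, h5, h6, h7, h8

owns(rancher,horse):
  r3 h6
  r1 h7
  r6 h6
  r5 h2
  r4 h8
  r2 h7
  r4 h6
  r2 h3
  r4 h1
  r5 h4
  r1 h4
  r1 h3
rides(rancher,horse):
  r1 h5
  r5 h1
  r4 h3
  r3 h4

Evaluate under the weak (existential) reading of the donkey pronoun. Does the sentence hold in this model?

"it" takes "a horse" as antecedent — a donkey pronoun bound across the clause boundary.
Truth condition: for no (r,h) with owns(r,h) does rides(r,h) hold.
Restrictor pairs — does the scope hold? (r1,h3):fails  (r1,h4):fails  (r1,h7):fails  (r2,h3):fails  (r2,h7):fails  (r3,h6):fails  (r4,h1):fails  (r4,h6):fails  (r4,h8):fails  (r5,h2):fails  (r5,h4):fails  (r6,h6):fails
Scope holds for no restrictor pair, so the sentence is true.

True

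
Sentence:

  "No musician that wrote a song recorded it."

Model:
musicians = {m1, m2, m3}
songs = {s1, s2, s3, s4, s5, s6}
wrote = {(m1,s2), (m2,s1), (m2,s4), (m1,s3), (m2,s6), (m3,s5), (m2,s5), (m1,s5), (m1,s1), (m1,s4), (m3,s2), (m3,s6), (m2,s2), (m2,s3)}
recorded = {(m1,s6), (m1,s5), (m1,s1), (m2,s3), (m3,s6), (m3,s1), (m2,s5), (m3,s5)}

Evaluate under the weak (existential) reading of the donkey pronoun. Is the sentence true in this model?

False

"it" takes "a song" as antecedent — a donkey pronoun bound across the clause boundary.
Truth condition: for no (m,s) with wrote(m,s) does recorded(m,s) hold.
Restrictor pairs — does the scope hold? (m1,s1):holds  (m1,s2):fails  (m1,s3):fails  (m1,s4):fails  (m1,s5):holds  (m2,s1):fails  (m2,s2):fails  (m2,s3):holds  (m2,s4):fails  (m2,s5):holds  (m2,s6):fails  (m3,s2):fails  (m3,s5):holds  (m3,s6):holds
Scope holds for 6 pair(s), so the sentence is false.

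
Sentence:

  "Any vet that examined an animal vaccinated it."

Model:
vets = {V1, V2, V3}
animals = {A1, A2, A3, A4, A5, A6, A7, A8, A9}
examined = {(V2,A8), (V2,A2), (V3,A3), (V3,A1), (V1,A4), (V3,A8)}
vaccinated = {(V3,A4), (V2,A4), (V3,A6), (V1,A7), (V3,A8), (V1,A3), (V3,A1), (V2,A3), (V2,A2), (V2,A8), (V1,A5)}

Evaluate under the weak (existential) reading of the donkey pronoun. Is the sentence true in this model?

False

"it" takes "an animal" as antecedent — a donkey pronoun bound across the clause boundary.
Weak reading: every vet v with some examined-animal has at least one examined-animal a such that vaccinated(v,a).
Per vet: V1:✗  V2:✓  V3:✓
V1 has no witness among its examined-animals.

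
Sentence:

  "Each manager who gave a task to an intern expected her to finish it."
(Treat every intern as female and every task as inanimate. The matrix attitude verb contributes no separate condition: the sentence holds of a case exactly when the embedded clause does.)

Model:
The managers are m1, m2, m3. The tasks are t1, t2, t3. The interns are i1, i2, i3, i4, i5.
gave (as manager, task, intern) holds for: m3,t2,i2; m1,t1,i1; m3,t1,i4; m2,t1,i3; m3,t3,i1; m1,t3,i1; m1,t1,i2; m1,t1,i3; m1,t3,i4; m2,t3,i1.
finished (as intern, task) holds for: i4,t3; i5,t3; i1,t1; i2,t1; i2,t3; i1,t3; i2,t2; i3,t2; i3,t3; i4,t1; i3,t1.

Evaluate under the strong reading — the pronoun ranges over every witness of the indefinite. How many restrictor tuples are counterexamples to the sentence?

"her" takes "an intern" as antecedent and "it" takes "a task"; both are donkey pronouns co-varying with the restrictor.
Strong reading: for every (m,t,i) with gave(m,t,i), finished(i,t).
Restrictor triples: (m1,t1,i1)→finished(i1,t1) ✓  (m1,t1,i2)→finished(i2,t1) ✓  (m1,t1,i3)→finished(i3,t1) ✓  (m1,t3,i1)→finished(i1,t3) ✓  (m1,t3,i4)→finished(i4,t3) ✓  (m2,t1,i3)→finished(i3,t1) ✓  (m2,t3,i1)→finished(i1,t3) ✓  (m3,t1,i4)→finished(i4,t1) ✓  (m3,t2,i2)→finished(i2,t2) ✓  (m3,t3,i1)→finished(i1,t3) ✓
Counterexamples (restrictor triples failing the scope): 0.

0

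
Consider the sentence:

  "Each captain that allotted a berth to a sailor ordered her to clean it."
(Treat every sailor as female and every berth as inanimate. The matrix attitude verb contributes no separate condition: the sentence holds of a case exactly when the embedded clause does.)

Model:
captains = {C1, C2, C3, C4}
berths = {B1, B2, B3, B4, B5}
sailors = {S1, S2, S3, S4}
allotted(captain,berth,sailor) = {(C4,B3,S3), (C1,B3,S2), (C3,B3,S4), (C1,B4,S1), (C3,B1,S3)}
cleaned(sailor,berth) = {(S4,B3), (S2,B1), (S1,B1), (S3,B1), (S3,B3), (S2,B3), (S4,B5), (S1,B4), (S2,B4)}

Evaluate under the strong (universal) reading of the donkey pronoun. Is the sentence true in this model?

"her" takes "a sailor" as antecedent and "it" takes "a berth"; both are donkey pronouns co-varying with the restrictor.
Strong reading: for every (c,b,s) with allotted(c,b,s), cleaned(s,b).
Restrictor triples: (C1,B3,S2)→cleaned(S2,B3) ✓  (C1,B4,S1)→cleaned(S1,B4) ✓  (C3,B1,S3)→cleaned(S3,B1) ✓  (C3,B3,S4)→cleaned(S4,B3) ✓  (C4,B3,S3)→cleaned(S3,B3) ✓
Every restrictor triple satisfies the scope.

True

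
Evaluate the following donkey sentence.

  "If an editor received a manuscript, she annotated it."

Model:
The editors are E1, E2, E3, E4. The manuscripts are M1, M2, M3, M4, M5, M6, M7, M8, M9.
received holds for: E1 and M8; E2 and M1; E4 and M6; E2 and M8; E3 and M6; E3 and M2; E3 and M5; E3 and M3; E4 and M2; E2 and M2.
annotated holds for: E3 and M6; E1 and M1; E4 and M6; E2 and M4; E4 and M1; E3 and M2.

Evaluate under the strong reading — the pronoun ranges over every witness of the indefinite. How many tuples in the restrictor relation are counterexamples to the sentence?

7

"it" takes "a manuscript" as antecedent — a donkey pronoun bound across the clause boundary.
Strong reading: for every (e,m) with received(e,m), annotated(e,m).
Restrictor pairs: (E1,M8) ✗  (E2,M1) ✗  (E2,M2) ✗  (E2,M8) ✗  (E3,M2) ✓  (E3,M3) ✗  (E3,M5) ✗  (E3,M6) ✓  (E4,M2) ✗  (E4,M6) ✓
Counterexamples (restrictor pairs failing the scope): 7.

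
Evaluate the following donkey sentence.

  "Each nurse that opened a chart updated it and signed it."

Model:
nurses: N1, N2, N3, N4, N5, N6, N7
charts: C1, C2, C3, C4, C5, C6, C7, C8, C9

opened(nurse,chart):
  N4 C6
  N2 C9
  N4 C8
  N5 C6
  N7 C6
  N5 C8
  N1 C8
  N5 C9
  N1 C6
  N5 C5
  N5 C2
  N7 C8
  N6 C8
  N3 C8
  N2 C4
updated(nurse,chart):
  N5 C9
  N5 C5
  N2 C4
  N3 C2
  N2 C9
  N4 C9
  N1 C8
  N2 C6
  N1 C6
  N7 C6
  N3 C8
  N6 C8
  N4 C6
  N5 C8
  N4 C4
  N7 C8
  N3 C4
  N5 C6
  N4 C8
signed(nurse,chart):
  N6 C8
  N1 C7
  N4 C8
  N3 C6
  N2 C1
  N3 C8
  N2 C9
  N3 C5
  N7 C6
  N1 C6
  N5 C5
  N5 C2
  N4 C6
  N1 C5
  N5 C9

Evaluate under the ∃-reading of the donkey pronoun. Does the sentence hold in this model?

"it" takes "a chart" as antecedent — a donkey pronoun bound across the clause boundary.
Weak reading: every nurse n with some opened-chart has at least one opened-chart c such that updated(n,c) ∧ signed(n,c).
Per nurse: N1:✓  N2:✓  N3:✓  N4:✓  N5:✓  N6:✓  N7:✓
Every nurse in the restrictor has a witness.

True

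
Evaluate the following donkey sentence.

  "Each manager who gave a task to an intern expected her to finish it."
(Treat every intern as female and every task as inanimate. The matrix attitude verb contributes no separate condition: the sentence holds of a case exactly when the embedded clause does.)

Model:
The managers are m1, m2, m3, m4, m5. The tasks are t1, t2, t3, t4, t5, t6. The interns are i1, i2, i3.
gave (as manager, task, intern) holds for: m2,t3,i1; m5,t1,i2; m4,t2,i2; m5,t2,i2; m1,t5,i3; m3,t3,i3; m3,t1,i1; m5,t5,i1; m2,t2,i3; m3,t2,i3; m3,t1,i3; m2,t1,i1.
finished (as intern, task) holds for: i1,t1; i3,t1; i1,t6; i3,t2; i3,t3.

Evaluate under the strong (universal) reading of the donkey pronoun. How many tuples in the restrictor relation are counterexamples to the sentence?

"her" takes "an intern" as antecedent and "it" takes "a task"; both are donkey pronouns co-varying with the restrictor.
Strong reading: for every (m,t,i) with gave(m,t,i), finished(i,t).
Restrictor triples: (m1,t5,i3)→finished(i3,t5) ✗  (m2,t1,i1)→finished(i1,t1) ✓  (m2,t2,i3)→finished(i3,t2) ✓  (m2,t3,i1)→finished(i1,t3) ✗  (m3,t1,i1)→finished(i1,t1) ✓  (m3,t1,i3)→finished(i3,t1) ✓  (m3,t2,i3)→finished(i3,t2) ✓  (m3,t3,i3)→finished(i3,t3) ✓  (m4,t2,i2)→finished(i2,t2) ✗  (m5,t1,i2)→finished(i2,t1) ✗  (m5,t2,i2)→finished(i2,t2) ✗  (m5,t5,i1)→finished(i1,t5) ✗
Counterexamples (restrictor triples failing the scope): 6.

6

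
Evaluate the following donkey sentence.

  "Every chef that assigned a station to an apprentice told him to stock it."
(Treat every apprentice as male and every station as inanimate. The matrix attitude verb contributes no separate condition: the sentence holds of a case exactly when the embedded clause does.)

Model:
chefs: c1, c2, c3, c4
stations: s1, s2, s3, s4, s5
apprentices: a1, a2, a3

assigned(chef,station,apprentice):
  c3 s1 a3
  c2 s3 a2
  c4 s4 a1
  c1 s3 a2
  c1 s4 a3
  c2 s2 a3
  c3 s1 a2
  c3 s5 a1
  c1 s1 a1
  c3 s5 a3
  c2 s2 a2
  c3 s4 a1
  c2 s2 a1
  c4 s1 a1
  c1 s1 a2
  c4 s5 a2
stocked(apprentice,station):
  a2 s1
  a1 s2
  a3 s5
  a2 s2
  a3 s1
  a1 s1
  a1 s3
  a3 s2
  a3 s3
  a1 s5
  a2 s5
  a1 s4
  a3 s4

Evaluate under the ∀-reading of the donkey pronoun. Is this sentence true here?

"him" takes "an apprentice" as antecedent and "it" takes "a station"; both are donkey pronouns co-varying with the restrictor.
Strong reading: for every (c,s,a) with assigned(c,s,a), stocked(a,s).
Restrictor triples: (c1,s1,a1)→stocked(a1,s1) ✓  (c1,s1,a2)→stocked(a2,s1) ✓  (c1,s3,a2)→stocked(a2,s3) ✗  (c1,s4,a3)→stocked(a3,s4) ✓  (c2,s2,a1)→stocked(a1,s2) ✓  (c2,s2,a2)→stocked(a2,s2) ✓  (c2,s2,a3)→stocked(a3,s2) ✓  (c2,s3,a2)→stocked(a2,s3) ✗  (c3,s1,a2)→stocked(a2,s1) ✓  (c3,s1,a3)→stocked(a3,s1) ✓  (c3,s4,a1)→stocked(a1,s4) ✓  (c3,s5,a1)→stocked(a1,s5) ✓  (c3,s5,a3)→stocked(a3,s5) ✓  (c4,s1,a1)→stocked(a1,s1) ✓  (c4,s4,a1)→stocked(a1,s4) ✓  (c4,s5,a2)→stocked(a2,s5) ✓
Counterexample: (c1,s3,a2) — stocked(a2,s3) does not hold.

False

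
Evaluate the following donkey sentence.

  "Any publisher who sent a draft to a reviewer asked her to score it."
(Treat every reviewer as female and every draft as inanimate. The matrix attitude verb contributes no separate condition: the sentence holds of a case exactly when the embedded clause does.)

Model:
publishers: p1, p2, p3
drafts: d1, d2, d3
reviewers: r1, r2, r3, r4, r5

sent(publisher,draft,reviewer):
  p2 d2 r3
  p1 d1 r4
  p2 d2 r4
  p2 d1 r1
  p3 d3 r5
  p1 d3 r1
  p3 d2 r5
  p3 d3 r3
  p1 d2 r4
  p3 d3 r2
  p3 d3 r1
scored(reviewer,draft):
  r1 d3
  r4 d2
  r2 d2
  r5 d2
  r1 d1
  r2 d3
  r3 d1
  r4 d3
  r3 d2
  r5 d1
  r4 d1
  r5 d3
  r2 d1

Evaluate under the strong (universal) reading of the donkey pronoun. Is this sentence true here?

False

"her" takes "a reviewer" as antecedent and "it" takes "a draft"; both are donkey pronouns co-varying with the restrictor.
Strong reading: for every (p,d,r) with sent(p,d,r), scored(r,d).
Restrictor triples: (p1,d1,r4)→scored(r4,d1) ✓  (p1,d2,r4)→scored(r4,d2) ✓  (p1,d3,r1)→scored(r1,d3) ✓  (p2,d1,r1)→scored(r1,d1) ✓  (p2,d2,r3)→scored(r3,d2) ✓  (p2,d2,r4)→scored(r4,d2) ✓  (p3,d2,r5)→scored(r5,d2) ✓  (p3,d3,r1)→scored(r1,d3) ✓  (p3,d3,r2)→scored(r2,d3) ✓  (p3,d3,r3)→scored(r3,d3) ✗  (p3,d3,r5)→scored(r5,d3) ✓
Counterexample: (p3,d3,r3) — scored(r3,d3) does not hold.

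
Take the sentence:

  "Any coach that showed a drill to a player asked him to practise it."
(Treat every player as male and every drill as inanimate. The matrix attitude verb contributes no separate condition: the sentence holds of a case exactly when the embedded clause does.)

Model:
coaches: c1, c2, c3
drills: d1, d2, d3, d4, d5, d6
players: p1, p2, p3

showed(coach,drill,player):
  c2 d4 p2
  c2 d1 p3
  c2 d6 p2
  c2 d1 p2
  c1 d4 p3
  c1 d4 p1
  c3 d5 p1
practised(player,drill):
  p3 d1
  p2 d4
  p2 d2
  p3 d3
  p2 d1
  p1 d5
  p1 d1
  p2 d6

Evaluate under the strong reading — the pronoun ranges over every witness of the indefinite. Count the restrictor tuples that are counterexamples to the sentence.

"him" takes "a player" as antecedent and "it" takes "a drill"; both are donkey pronouns co-varying with the restrictor.
Strong reading: for every (c,d,p) with showed(c,d,p), practised(p,d).
Restrictor triples: (c1,d4,p1)→practised(p1,d4) ✗  (c1,d4,p3)→practised(p3,d4) ✗  (c2,d1,p2)→practised(p2,d1) ✓  (c2,d1,p3)→practised(p3,d1) ✓  (c2,d4,p2)→practised(p2,d4) ✓  (c2,d6,p2)→practised(p2,d6) ✓  (c3,d5,p1)→practised(p1,d5) ✓
Counterexamples (restrictor triples failing the scope): 2.

2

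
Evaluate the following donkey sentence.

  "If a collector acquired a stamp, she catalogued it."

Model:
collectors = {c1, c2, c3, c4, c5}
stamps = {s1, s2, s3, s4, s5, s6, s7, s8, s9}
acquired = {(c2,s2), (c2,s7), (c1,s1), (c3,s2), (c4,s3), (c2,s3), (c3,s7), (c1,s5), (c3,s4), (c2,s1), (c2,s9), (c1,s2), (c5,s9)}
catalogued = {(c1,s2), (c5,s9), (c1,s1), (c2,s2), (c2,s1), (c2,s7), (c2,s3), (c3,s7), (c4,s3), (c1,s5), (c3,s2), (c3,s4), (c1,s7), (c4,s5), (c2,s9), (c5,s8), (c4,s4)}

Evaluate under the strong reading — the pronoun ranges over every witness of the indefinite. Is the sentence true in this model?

"it" takes "a stamp" as antecedent — a donkey pronoun bound across the clause boundary.
Strong reading: for every (c,s) with acquired(c,s), catalogued(c,s).
Restrictor pairs: (c1,s1) ✓  (c1,s2) ✓  (c1,s5) ✓  (c2,s1) ✓  (c2,s2) ✓  (c2,s3) ✓  (c2,s7) ✓  (c2,s9) ✓  (c3,s2) ✓  (c3,s4) ✓  (c3,s7) ✓  (c4,s3) ✓  (c5,s9) ✓
Every restrictor pair satisfies the scope.

True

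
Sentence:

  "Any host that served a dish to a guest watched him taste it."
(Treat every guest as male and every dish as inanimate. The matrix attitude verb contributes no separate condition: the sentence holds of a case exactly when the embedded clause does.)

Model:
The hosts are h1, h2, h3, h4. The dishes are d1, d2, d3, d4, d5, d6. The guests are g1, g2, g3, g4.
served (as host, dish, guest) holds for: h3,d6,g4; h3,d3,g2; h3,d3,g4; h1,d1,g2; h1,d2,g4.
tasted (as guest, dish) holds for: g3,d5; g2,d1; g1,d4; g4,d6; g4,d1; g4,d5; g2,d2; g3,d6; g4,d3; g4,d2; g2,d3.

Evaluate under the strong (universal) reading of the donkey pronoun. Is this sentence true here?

"him" takes "a guest" as antecedent and "it" takes "a dish"; both are donkey pronouns co-varying with the restrictor.
Strong reading: for every (h,d,g) with served(h,d,g), tasted(g,d).
Restrictor triples: (h1,d1,g2)→tasted(g2,d1) ✓  (h1,d2,g4)→tasted(g4,d2) ✓  (h3,d3,g2)→tasted(g2,d3) ✓  (h3,d3,g4)→tasted(g4,d3) ✓  (h3,d6,g4)→tasted(g4,d6) ✓
Every restrictor triple satisfies the scope.

True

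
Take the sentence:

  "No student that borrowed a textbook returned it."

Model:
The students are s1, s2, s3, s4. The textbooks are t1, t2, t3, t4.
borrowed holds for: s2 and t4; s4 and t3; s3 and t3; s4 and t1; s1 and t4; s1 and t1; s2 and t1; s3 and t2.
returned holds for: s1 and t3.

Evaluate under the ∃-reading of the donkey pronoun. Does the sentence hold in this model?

True

"it" takes "a textbook" as antecedent — a donkey pronoun bound across the clause boundary.
Truth condition: for no (s,t) with borrowed(s,t) does returned(s,t) hold.
Restrictor pairs — does the scope hold? (s1,t1):fails  (s1,t4):fails  (s2,t1):fails  (s2,t4):fails  (s3,t2):fails  (s3,t3):fails  (s4,t1):fails  (s4,t3):fails
Scope holds for no restrictor pair, so the sentence is true.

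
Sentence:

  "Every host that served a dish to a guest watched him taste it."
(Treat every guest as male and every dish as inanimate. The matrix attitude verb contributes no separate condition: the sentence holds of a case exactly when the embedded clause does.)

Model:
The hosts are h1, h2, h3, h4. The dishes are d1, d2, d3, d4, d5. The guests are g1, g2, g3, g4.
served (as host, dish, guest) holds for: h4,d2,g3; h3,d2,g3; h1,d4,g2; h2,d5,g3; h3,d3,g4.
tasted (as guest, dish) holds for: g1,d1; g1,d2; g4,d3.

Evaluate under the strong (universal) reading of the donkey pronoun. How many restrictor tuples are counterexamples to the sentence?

"him" takes "a guest" as antecedent and "it" takes "a dish"; both are donkey pronouns co-varying with the restrictor.
Strong reading: for every (h,d,g) with served(h,d,g), tasted(g,d).
Restrictor triples: (h1,d4,g2)→tasted(g2,d4) ✗  (h2,d5,g3)→tasted(g3,d5) ✗  (h3,d2,g3)→tasted(g3,d2) ✗  (h3,d3,g4)→tasted(g4,d3) ✓  (h4,d2,g3)→tasted(g3,d2) ✗
Counterexamples (restrictor triples failing the scope): 4.

4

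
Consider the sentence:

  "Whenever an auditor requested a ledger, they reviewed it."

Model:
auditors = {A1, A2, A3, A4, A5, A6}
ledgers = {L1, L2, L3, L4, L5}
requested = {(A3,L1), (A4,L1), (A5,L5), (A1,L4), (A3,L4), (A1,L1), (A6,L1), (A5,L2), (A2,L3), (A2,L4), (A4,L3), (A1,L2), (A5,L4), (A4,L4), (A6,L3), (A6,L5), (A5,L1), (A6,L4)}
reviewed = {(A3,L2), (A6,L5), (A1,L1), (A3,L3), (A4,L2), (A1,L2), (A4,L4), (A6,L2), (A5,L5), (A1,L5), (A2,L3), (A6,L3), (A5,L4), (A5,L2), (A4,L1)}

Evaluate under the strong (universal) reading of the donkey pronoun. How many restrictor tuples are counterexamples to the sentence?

8

"it" takes "a ledger" as antecedent — a donkey pronoun bound across the clause boundary.
Strong reading: for every (a,l) with requested(a,l), reviewed(a,l).
Restrictor pairs: (A1,L1) ✓  (A1,L2) ✓  (A1,L4) ✗  (A2,L3) ✓  (A2,L4) ✗  (A3,L1) ✗  (A3,L4) ✗  (A4,L1) ✓  (A4,L3) ✗  (A4,L4) ✓  (A5,L1) ✗  (A5,L2) ✓  (A5,L4) ✓  (A5,L5) ✓  (A6,L1) ✗  (A6,L3) ✓  (A6,L4) ✗  (A6,L5) ✓
Counterexamples (restrictor pairs failing the scope): 8.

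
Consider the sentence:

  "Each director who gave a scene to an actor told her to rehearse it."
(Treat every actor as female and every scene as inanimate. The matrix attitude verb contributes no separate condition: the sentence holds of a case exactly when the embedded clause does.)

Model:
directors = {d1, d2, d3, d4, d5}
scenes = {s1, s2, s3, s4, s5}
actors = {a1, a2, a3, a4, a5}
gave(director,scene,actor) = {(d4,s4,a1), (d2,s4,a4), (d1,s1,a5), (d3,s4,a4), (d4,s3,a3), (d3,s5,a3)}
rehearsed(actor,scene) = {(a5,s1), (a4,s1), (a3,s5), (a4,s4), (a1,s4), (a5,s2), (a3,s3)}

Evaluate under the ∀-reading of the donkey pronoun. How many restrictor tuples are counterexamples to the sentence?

"her" takes "an actor" as antecedent and "it" takes "a scene"; both are donkey pronouns co-varying with the restrictor.
Strong reading: for every (d,s,a) with gave(d,s,a), rehearsed(a,s).
Restrictor triples: (d1,s1,a5)→rehearsed(a5,s1) ✓  (d2,s4,a4)→rehearsed(a4,s4) ✓  (d3,s4,a4)→rehearsed(a4,s4) ✓  (d3,s5,a3)→rehearsed(a3,s5) ✓  (d4,s3,a3)→rehearsed(a3,s3) ✓  (d4,s4,a1)→rehearsed(a1,s4) ✓
Counterexamples (restrictor triples failing the scope): 0.

0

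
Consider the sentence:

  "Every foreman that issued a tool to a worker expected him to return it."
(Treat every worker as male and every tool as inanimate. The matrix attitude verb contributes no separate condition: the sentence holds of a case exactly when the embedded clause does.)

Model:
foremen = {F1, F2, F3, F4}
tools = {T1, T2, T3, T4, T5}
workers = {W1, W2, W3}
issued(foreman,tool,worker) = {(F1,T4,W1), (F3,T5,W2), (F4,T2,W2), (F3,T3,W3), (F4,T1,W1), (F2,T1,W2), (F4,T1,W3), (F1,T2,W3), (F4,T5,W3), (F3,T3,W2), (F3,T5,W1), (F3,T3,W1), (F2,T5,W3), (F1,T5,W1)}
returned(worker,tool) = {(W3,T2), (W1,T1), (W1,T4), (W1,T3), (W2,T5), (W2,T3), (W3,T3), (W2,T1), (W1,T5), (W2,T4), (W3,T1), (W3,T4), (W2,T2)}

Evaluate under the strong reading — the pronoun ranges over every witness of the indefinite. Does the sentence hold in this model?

"him" takes "a worker" as antecedent and "it" takes "a tool"; both are donkey pronouns co-varying with the restrictor.
Strong reading: for every (f,t,w) with issued(f,t,w), returned(w,t).
Restrictor triples: (F1,T2,W3)→returned(W3,T2) ✓  (F1,T4,W1)→returned(W1,T4) ✓  (F1,T5,W1)→returned(W1,T5) ✓  (F2,T1,W2)→returned(W2,T1) ✓  (F2,T5,W3)→returned(W3,T5) ✗  (F3,T3,W1)→returned(W1,T3) ✓  (F3,T3,W2)→returned(W2,T3) ✓  (F3,T3,W3)→returned(W3,T3) ✓  (F3,T5,W1)→returned(W1,T5) ✓  (F3,T5,W2)→returned(W2,T5) ✓  (F4,T1,W1)→returned(W1,T1) ✓  (F4,T1,W3)→returned(W3,T1) ✓  (F4,T2,W2)→returned(W2,T2) ✓  (F4,T5,W3)→returned(W3,T5) ✗
Counterexample: (F2,T5,W3) — returned(W3,T5) does not hold.

False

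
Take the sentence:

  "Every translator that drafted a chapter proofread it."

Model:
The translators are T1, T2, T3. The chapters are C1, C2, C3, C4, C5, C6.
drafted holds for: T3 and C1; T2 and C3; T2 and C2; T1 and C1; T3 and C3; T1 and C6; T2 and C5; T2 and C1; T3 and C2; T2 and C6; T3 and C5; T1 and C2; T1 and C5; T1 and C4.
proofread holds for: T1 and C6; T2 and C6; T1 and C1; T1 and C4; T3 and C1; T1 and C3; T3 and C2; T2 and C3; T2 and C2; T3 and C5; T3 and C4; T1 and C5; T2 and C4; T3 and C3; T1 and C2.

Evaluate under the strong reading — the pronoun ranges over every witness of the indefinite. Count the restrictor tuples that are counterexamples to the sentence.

2

"it" takes "a chapter" as antecedent — a donkey pronoun bound across the clause boundary.
Strong reading: for every (t,c) with drafted(t,c), proofread(t,c).
Restrictor pairs: (T1,C1) ✓  (T1,C2) ✓  (T1,C4) ✓  (T1,C5) ✓  (T1,C6) ✓  (T2,C1) ✗  (T2,C2) ✓  (T2,C3) ✓  (T2,C5) ✗  (T2,C6) ✓  (T3,C1) ✓  (T3,C2) ✓  (T3,C3) ✓  (T3,C5) ✓
Counterexamples (restrictor pairs failing the scope): 2.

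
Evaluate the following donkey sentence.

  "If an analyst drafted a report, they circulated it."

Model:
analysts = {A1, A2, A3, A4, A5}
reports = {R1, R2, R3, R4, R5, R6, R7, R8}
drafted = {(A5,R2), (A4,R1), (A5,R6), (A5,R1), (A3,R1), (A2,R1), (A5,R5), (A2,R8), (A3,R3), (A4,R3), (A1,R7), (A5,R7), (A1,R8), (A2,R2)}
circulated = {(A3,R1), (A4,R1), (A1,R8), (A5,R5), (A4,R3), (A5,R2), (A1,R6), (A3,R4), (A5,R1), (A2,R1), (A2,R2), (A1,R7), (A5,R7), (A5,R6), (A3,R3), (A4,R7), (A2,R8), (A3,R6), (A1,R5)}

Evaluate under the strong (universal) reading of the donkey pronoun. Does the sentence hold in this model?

"it" takes "a report" as antecedent — a donkey pronoun bound across the clause boundary.
Strong reading: for every (a,r) with drafted(a,r), circulated(a,r).
Restrictor pairs: (A1,R7) ✓  (A1,R8) ✓  (A2,R1) ✓  (A2,R2) ✓  (A2,R8) ✓  (A3,R1) ✓  (A3,R3) ✓  (A4,R1) ✓  (A4,R3) ✓  (A5,R1) ✓  (A5,R2) ✓  (A5,R5) ✓  (A5,R6) ✓  (A5,R7) ✓
Every restrictor pair satisfies the scope.

True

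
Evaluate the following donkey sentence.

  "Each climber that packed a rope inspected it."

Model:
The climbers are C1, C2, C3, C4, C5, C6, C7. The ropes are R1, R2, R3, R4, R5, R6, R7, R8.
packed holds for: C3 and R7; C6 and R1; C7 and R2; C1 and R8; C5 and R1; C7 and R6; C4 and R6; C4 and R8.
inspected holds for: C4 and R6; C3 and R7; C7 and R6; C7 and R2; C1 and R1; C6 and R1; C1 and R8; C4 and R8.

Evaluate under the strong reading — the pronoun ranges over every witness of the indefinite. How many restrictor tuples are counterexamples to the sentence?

1

"it" takes "a rope" as antecedent — a donkey pronoun bound across the clause boundary.
Strong reading: for every (c,r) with packed(c,r), inspected(c,r).
Restrictor pairs: (C1,R8) ✓  (C3,R7) ✓  (C4,R6) ✓  (C4,R8) ✓  (C5,R1) ✗  (C6,R1) ✓  (C7,R2) ✓  (C7,R6) ✓
Counterexamples (restrictor pairs failing the scope): 1.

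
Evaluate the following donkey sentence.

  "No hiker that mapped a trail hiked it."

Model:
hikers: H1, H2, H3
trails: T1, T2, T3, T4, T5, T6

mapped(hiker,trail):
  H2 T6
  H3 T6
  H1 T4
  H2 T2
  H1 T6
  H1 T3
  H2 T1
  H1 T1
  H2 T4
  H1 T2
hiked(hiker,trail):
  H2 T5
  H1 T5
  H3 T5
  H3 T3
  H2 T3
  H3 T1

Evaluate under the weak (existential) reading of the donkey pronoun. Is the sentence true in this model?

True

"it" takes "a trail" as antecedent — a donkey pronoun bound across the clause boundary.
Truth condition: for no (h,t) with mapped(h,t) does hiked(h,t) hold.
Restrictor pairs — does the scope hold? (H1,T1):fails  (H1,T2):fails  (H1,T3):fails  (H1,T4):fails  (H1,T6):fails  (H2,T1):fails  (H2,T2):fails  (H2,T4):fails  (H2,T6):fails  (H3,T6):fails
Scope holds for no restrictor pair, so the sentence is true.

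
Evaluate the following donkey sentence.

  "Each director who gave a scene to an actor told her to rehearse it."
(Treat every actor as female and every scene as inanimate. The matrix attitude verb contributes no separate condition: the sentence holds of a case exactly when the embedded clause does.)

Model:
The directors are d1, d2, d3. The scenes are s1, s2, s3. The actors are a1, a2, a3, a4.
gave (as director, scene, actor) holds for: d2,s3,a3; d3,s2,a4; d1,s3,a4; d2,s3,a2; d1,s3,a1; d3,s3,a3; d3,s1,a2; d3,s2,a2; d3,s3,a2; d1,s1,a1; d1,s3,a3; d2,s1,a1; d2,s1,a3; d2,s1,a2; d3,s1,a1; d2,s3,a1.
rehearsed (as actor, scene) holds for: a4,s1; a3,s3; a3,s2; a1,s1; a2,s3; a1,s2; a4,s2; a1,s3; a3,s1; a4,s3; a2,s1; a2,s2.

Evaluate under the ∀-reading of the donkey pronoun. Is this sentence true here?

"her" takes "an actor" as antecedent and "it" takes "a scene"; both are donkey pronouns co-varying with the restrictor.
Strong reading: for every (d,s,a) with gave(d,s,a), rehearsed(a,s).
Restrictor triples: (d1,s1,a1)→rehearsed(a1,s1) ✓  (d1,s3,a1)→rehearsed(a1,s3) ✓  (d1,s3,a3)→rehearsed(a3,s3) ✓  (d1,s3,a4)→rehearsed(a4,s3) ✓  (d2,s1,a1)→rehearsed(a1,s1) ✓  (d2,s1,a2)→rehearsed(a2,s1) ✓  (d2,s1,a3)→rehearsed(a3,s1) ✓  (d2,s3,a1)→rehearsed(a1,s3) ✓  (d2,s3,a2)→rehearsed(a2,s3) ✓  (d2,s3,a3)→rehearsed(a3,s3) ✓  (d3,s1,a1)→rehearsed(a1,s1) ✓  (d3,s1,a2)→rehearsed(a2,s1) ✓  (d3,s2,a2)→rehearsed(a2,s2) ✓  (d3,s2,a4)→rehearsed(a4,s2) ✓  (d3,s3,a2)→rehearsed(a2,s3) ✓  (d3,s3,a3)→rehearsed(a3,s3) ✓
Every restrictor triple satisfies the scope.

True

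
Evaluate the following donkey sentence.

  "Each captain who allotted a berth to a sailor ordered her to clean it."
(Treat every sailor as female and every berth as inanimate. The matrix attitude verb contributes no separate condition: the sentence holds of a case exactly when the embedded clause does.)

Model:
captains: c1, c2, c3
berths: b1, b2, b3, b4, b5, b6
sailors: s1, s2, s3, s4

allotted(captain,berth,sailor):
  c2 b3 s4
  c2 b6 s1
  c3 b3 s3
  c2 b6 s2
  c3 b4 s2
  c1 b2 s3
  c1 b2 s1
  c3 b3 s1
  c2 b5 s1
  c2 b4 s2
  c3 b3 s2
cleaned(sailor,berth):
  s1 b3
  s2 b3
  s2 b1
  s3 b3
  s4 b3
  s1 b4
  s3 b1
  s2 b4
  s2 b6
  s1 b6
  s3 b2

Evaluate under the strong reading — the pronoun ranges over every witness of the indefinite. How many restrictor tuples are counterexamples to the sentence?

"her" takes "a sailor" as antecedent and "it" takes "a berth"; both are donkey pronouns co-varying with the restrictor.
Strong reading: for every (c,b,s) with allotted(c,b,s), cleaned(s,b).
Restrictor triples: (c1,b2,s1)→cleaned(s1,b2) ✗  (c1,b2,s3)→cleaned(s3,b2) ✓  (c2,b3,s4)→cleaned(s4,b3) ✓  (c2,b4,s2)→cleaned(s2,b4) ✓  (c2,b5,s1)→cleaned(s1,b5) ✗  (c2,b6,s1)→cleaned(s1,b6) ✓  (c2,b6,s2)→cleaned(s2,b6) ✓  (c3,b3,s1)→cleaned(s1,b3) ✓  (c3,b3,s2)→cleaned(s2,b3) ✓  (c3,b3,s3)→cleaned(s3,b3) ✓  (c3,b4,s2)→cleaned(s2,b4) ✓
Counterexamples (restrictor triples failing the scope): 2.

2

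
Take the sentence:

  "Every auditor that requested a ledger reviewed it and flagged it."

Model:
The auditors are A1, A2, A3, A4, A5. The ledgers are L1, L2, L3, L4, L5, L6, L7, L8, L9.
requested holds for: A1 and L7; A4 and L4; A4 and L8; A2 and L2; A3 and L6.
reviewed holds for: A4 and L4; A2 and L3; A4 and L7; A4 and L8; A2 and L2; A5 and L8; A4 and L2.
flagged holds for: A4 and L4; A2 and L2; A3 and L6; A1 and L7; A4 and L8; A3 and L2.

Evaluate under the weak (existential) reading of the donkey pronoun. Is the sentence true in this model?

False

"it" takes "a ledger" as antecedent — a donkey pronoun bound across the clause boundary.
Weak reading: every auditor a with some requested-ledger has at least one requested-ledger l such that reviewed(a,l) ∧ flagged(a,l).
Per auditor: A1:✗  A2:✓  A3:✗  A4:✓
A1 has no witness among its requested-ledgers.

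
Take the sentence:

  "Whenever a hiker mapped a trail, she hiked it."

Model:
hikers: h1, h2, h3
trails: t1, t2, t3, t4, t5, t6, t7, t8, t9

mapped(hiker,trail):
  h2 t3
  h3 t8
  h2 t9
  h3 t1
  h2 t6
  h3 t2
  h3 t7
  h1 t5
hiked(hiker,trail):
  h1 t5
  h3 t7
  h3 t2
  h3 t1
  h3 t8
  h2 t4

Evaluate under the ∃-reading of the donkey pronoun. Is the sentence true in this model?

"it" takes "a trail" as antecedent — a donkey pronoun bound across the clause boundary.
Weak reading: every hiker h with some mapped-trail has at least one mapped-trail t such that hiked(h,t).
Per hiker: h1:✓  h2:✗  h3:✓
h2 has no witness among its mapped-trails.

False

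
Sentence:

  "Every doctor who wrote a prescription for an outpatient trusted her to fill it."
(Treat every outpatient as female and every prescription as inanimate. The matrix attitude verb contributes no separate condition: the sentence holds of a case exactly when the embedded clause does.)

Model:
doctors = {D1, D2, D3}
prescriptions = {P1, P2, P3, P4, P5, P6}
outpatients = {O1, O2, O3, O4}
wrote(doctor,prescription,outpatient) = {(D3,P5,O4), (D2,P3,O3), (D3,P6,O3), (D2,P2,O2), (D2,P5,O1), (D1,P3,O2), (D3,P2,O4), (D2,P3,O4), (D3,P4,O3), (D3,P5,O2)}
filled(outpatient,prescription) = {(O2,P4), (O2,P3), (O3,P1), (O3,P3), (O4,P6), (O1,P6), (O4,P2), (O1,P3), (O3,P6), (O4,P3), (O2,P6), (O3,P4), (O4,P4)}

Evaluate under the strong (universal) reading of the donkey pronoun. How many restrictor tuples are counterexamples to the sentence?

4

"her" takes "an outpatient" as antecedent and "it" takes "a prescription"; both are donkey pronouns co-varying with the restrictor.
Strong reading: for every (d,p,o) with wrote(d,p,o), filled(o,p).
Restrictor triples: (D1,P3,O2)→filled(O2,P3) ✓  (D2,P2,O2)→filled(O2,P2) ✗  (D2,P3,O3)→filled(O3,P3) ✓  (D2,P3,O4)→filled(O4,P3) ✓  (D2,P5,O1)→filled(O1,P5) ✗  (D3,P2,O4)→filled(O4,P2) ✓  (D3,P4,O3)→filled(O3,P4) ✓  (D3,P5,O2)→filled(O2,P5) ✗  (D3,P5,O4)→filled(O4,P5) ✗  (D3,P6,O3)→filled(O3,P6) ✓
Counterexamples (restrictor triples failing the scope): 4.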